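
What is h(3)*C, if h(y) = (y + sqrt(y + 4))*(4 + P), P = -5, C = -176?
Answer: 528 + 176*sqrt(7) ≈ 993.65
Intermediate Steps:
h(y) = -y - sqrt(4 + y) (h(y) = (y + sqrt(y + 4))*(4 - 5) = (y + sqrt(4 + y))*(-1) = -y - sqrt(4 + y))
h(3)*C = (-1*3 - sqrt(4 + 3))*(-176) = (-3 - sqrt(7))*(-176) = 528 + 176*sqrt(7)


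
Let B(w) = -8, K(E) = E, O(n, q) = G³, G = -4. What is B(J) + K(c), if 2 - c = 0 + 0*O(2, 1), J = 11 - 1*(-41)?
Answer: -6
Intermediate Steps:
J = 52 (J = 11 + 41 = 52)
O(n, q) = -64 (O(n, q) = (-4)³ = -64)
c = 2 (c = 2 - (0 + 0*(-64)) = 2 - (0 + 0) = 2 - 1*0 = 2 + 0 = 2)
B(J) + K(c) = -8 + 2 = -6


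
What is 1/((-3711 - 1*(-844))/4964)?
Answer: -4964/2867 ≈ -1.7314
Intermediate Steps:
1/((-3711 - 1*(-844))/4964) = 1/((-3711 + 844)*(1/4964)) = 1/(-2867*1/4964) = 1/(-2867/4964) = -4964/2867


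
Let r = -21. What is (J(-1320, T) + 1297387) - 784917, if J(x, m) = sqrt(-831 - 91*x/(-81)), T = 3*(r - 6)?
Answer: 512470 + I*sqrt(187431)/9 ≈ 5.1247e+5 + 48.104*I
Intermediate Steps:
T = -81 (T = 3*(-21 - 6) = 3*(-27) = -81)
J(x, m) = sqrt(-831 + 91*x/81) (J(x, m) = sqrt(-831 - 91*x*(-1/81)) = sqrt(-831 + 91*x/81))
(J(-1320, T) + 1297387) - 784917 = (sqrt(-67311 + 91*(-1320))/9 + 1297387) - 784917 = (sqrt(-67311 - 120120)/9 + 1297387) - 784917 = (sqrt(-187431)/9 + 1297387) - 784917 = ((I*sqrt(187431))/9 + 1297387) - 784917 = (I*sqrt(187431)/9 + 1297387) - 784917 = (1297387 + I*sqrt(187431)/9) - 784917 = 512470 + I*sqrt(187431)/9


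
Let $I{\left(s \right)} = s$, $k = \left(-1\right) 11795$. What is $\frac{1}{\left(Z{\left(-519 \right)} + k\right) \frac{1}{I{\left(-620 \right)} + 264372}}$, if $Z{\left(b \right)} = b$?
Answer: $- \frac{131876}{6157} \approx -21.419$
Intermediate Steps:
$k = -11795$
$\frac{1}{\left(Z{\left(-519 \right)} + k\right) \frac{1}{I{\left(-620 \right)} + 264372}} = \frac{1}{\left(-519 - 11795\right) \frac{1}{-620 + 264372}} = \frac{1}{\left(-12314\right) \frac{1}{263752}} = \frac{1}{- \frac{6157}{131876}} = - \frac{131876}{6157}$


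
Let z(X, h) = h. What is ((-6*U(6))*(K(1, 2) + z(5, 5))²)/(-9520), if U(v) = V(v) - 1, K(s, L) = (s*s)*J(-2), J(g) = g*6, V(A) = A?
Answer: 21/136 ≈ 0.15441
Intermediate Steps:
J(g) = 6*g
K(s, L) = -12*s² (K(s, L) = (s*s)*(6*(-2)) = s²*(-12) = -12*s²)
U(v) = -1 + v (U(v) = v - 1 = -1 + v)
((-6*U(6))*(K(1, 2) + z(5, 5))²)/(-9520) = ((-6*(-1 + 6))*(-12*1² + 5)²)/(-9520) = ((-6*5)*(-12*1 + 5)²)*(-1/9520) = -30*(-12 + 5)²*(-1/9520) = -30*(-7)²*(-1/9520) = -30*49*(-1/9520) = -1470*(-1/9520) = 21/136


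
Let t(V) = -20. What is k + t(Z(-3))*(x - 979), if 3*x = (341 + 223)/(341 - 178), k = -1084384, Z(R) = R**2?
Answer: -173566812/163 ≈ -1.0648e+6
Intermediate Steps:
x = 188/163 (x = ((341 + 223)/(341 - 178))/3 = (564/163)/3 = (564*(1/163))/3 = (1/3)*(564/163) = 188/163 ≈ 1.1534)
k + t(Z(-3))*(x - 979) = -1084384 - 20*(188/163 - 979) = -1084384 - 20*(-159389/163) = -1084384 + 3187780/163 = -173566812/163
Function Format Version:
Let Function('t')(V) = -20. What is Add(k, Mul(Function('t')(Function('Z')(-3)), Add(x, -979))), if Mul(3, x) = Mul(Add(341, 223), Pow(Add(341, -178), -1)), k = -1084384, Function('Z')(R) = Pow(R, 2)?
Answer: Rational(-173566812, 163) ≈ -1.0648e+6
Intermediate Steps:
x = Rational(188, 163) (x = Mul(Rational(1, 3), Mul(Add(341, 223), Pow(Add(341, -178), -1))) = Mul(Rational(1, 3), Mul(564, Pow(163, -1))) = Mul(Rational(1, 3), Mul(564, Rational(1, 163))) = Mul(Rational(1, 3), Rational(564, 163)) = Rational(188, 163) ≈ 1.1534)
Add(k, Mul(Function('t')(Function('Z')(-3)), Add(x, -979))) = Add(-1084384, Mul(-20, Add(Rational(188, 163), -979))) = Add(-1084384, Mul(-20, Rational(-159389, 163))) = Add(-1084384, Rational(3187780, 163)) = Rational(-173566812, 163)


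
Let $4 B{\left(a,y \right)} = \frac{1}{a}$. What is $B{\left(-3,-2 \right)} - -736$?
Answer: $\frac{8831}{12} \approx 735.92$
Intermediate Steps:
$B{\left(a,y \right)} = \frac{1}{4 a}$
$B{\left(-3,-2 \right)} - -736 = \frac{1}{4 \left(-3\right)} - -736 = \frac{1}{4} \left(- \frac{1}{3}\right) + 736 = - \frac{1}{12} + 736 = \frac{8831}{12}$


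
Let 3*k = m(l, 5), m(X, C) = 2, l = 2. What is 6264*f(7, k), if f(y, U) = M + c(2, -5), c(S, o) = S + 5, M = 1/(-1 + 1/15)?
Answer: 259956/7 ≈ 37137.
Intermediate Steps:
M = -15/14 (M = 1/(-1 + 1/15) = 1/(-14/15) = -15/14 ≈ -1.0714)
k = 2/3 (k = (1/3)*2 = 2/3 ≈ 0.66667)
c(S, o) = 5 + S
f(y, U) = 83/14 (f(y, U) = -15/14 + (5 + 2) = -15/14 + 7 = 83/14)
6264*f(7, k) = 6264*(83/14) = 259956/7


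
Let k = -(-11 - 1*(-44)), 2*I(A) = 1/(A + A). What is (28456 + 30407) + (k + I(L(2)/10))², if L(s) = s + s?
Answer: 3834313/64 ≈ 59911.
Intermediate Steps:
L(s) = 2*s
I(A) = 1/(4*A) (I(A) = 1/(2*(A + A)) = 1/(2*((2*A))) = (1/(2*A))/2 = 1/(4*A))
k = -33 (k = -(-11 + 44) = -1*33 = -33)
(28456 + 30407) + (k + I(L(2)/10))² = (28456 + 30407) + (-33 + 1/(4*(((2*2)/10))))² = 58863 + (-33 + 1/(4*((4*(⅒)))))² = 58863 + (-33 + 1/(4*(⅖)))² = 58863 + (-33 + (¼)*(5/2))² = 58863 + (-33 + 5/8)² = 58863 + (-259/8)² = 58863 + 67081/64 = 3834313/64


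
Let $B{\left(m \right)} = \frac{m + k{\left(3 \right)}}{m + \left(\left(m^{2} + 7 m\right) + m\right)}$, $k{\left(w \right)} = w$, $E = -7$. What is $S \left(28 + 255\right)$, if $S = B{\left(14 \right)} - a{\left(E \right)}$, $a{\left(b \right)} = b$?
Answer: $\frac{642693}{322} \approx 1995.9$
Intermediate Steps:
$B{\left(m \right)} = \frac{3 + m}{m^{2} + 9 m}$ ($B{\left(m \right)} = \frac{m + 3}{m + \left(\left(m^{2} + 7 m\right) + m\right)} = \frac{3 + m}{m + \left(m^{2} + 8 m\right)} = \frac{3 + m}{m^{2} + 9 m}$)
$S = \frac{2271}{322}$ ($S = \frac{3 + 14}{14 \left(9 + 14\right)} - -7 = \frac{1}{14} \cdot \frac{1}{23} \cdot 17 + 7 = \frac{17}{322} + 7 = \frac{2271}{322} \approx 7.0528$)
$S \left(28 + 255\right) = \frac{2271 \left(28 + 255\right)}{322} = \frac{2271}{322} \cdot 283 = \frac{642693}{322}$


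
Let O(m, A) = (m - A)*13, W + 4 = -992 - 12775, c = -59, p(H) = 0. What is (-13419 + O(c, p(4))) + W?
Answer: -27957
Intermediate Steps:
W = -13771 (W = -4 + (-992 - 12775) = -4 - 13767 = -13771)
O(m, A) = -13*A + 13*m
(-13419 + O(c, p(4))) + W = (-13419 + (-13*0 + 13*(-59))) - 13771 = (-13419 + (0 - 767)) - 13771 = (-13419 - 767) - 13771 = -14186 - 13771 = -27957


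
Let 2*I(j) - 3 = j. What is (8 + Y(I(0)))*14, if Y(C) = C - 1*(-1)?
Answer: 147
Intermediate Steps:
I(j) = 3/2 + j/2
Y(C) = 1 + C (Y(C) = C + 1 = 1 + C)
(8 + Y(I(0)))*14 = (8 + (1 + (3/2 + (½)*0)))*14 = (8 + (1 + (3/2 + 0)))*14 = (8 + (1 + 3/2))*14 = (8 + 5/2)*14 = (21/2)*14 = 147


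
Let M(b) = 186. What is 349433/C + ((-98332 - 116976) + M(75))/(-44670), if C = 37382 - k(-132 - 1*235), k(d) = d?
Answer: 1318322916/93680435 ≈ 14.073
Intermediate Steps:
C = 37749 (C = 37382 - (-132 - 1*235) = 37382 - (-132 - 235) = 37382 - 1*(-367) = 37382 + 367 = 37749)
349433/C + ((-98332 - 116976) + M(75))/(-44670) = 349433/37749 + ((-98332 - 116976) + 186)/(-44670) = 349433*(1/37749) + (-215308 + 186)*(-1/44670) = 349433/37749 - 215122*(-1/44670) = 349433/37749 + 107561/22335 = 1318322916/93680435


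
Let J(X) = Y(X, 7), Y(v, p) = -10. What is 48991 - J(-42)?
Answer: 49001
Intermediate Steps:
J(X) = -10
48991 - J(-42) = 48991 - 1*(-10) = 48991 + 10 = 49001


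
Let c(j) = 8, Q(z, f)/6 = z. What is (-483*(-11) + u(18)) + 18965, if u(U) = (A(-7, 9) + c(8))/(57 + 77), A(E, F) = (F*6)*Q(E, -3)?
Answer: 1625496/67 ≈ 24261.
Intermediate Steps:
Q(z, f) = 6*z
A(E, F) = 36*E*F (A(E, F) = (F*6)*(6*E) = (6*F)*(6*E) = 36*E*F)
u(U) = -1130/67 (u(U) = (36*(-7)*9 + 8)/(57 + 77) = (-2268 + 8)/134 = -2260*1/134 = -1130/67)
(-483*(-11) + u(18)) + 18965 = (-483*(-11) - 1130/67) + 18965 = (5313 - 1130/67) + 18965 = 354841/67 + 18965 = 1625496/67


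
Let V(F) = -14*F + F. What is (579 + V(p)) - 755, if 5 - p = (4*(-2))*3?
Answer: -553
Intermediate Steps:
p = 29 (p = 5 - 4*(-2)*3 = 5 - (-8)*3 = 5 - 1*(-24) = 5 + 24 = 29)
V(F) = -13*F
(579 + V(p)) - 755 = (579 - 13*29) - 755 = (579 - 377) - 755 = 202 - 755 = -553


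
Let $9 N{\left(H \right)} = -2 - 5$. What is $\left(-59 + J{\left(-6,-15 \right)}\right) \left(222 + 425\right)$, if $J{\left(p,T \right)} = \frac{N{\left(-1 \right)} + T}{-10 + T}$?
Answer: $- \frac{8497051}{225} \approx -37765.0$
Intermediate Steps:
$N{\left(H \right)} = - \frac{7}{9}$ ($N{\left(H \right)} = \frac{-2 - 5}{9} = \frac{1}{9} \left(-7\right) = - \frac{7}{9}$)
$J{\left(p,T \right)} = \frac{- \frac{7}{9} + T}{-10 + T}$
$\left(-59 + J{\left(-6,-15 \right)}\right) \left(222 + 425\right) = \left(-59 + \frac{- \frac{7}{9} - 15}{-10 - 15}\right) \left(222 + 425\right) = \left(-59 + \frac{1}{-25} \left(- \frac{142}{9}\right)\right) 647 = \left(-59 - - \frac{142}{225}\right) 647 = \left(-59 + \frac{142}{225}\right) 647 = \left(- \frac{13133}{225}\right) 647 = - \frac{8497051}{225}$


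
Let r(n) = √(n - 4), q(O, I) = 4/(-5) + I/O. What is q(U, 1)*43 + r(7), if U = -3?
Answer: -731/15 + √3 ≈ -47.001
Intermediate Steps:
q(O, I) = -⅘ + I/O (q(O, I) = 4*(-⅕) + I/O = -⅘ + I/O)
r(n) = √(-4 + n)
q(U, 1)*43 + r(7) = (-⅘ + 1/(-3))*43 + √(-4 + 7) = (-⅘ + 1*(-⅓))*43 + √3 = (-⅘ - ⅓)*43 + √3 = -17/15*43 + √3 = -731/15 + √3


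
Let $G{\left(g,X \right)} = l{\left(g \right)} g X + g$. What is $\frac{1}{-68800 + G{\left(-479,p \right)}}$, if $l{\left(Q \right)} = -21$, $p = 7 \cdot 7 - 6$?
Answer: $\frac{1}{363258} \approx 2.7529 \cdot 10^{-6}$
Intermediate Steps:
$p = 43$ ($p = 49 - 6 = 43$)
$G{\left(g,X \right)} = g - 21 X g$ ($G{\left(g,X \right)} = - 21 g X + g = - 21 X g + g = g - 21 X g$)
$\frac{1}{-68800 + G{\left(-479,p \right)}} = \frac{1}{-68800 - 479 \left(1 - 903\right)} = \frac{1}{-68800 - -432058} = \frac{1}{-68800 + 432058} = \frac{1}{363258}$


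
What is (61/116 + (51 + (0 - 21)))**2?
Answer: 12538681/13456 ≈ 931.83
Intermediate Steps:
(61/116 + (51 + (0 - 21)))**2 = (61*(1/116) + (51 - 21))**2 = (61/116 + 30)**2 = (3541/116)**2 = 12538681/13456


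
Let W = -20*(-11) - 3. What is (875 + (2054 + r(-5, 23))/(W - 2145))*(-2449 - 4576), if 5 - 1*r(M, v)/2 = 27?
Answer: -5918527375/964 ≈ -6.1396e+6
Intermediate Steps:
r(M, v) = -44 (r(M, v) = 10 - 2*27 = 10 - 54 = -44)
W = 217 (W = 220 - 3 = 217)
(875 + (2054 + r(-5, 23))/(W - 2145))*(-2449 - 4576) = (875 + (2054 - 44)/(217 - 2145))*(-2449 - 4576) = (875 + 2010/(-1928))*(-7025) = (875 + 2010*(-1/1928))*(-7025) = (875 - 1005/964)*(-7025) = (842495/964)*(-7025) = -5918527375/964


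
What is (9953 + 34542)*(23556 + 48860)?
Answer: 3222149920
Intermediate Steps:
(9953 + 34542)*(23556 + 48860) = 44495*72416 = 3222149920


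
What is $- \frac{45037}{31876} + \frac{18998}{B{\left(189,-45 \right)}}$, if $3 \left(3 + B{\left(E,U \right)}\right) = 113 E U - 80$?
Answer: $- \frac{22552116721}{15318872452} \approx -1.4722$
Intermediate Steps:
$B{\left(E,U \right)} = - \frac{89}{3} + \frac{113 E U}{3}$ ($B{\left(E,U \right)} = -3 + \frac{113 E U - 80}{3} = -3 + \frac{-80 + 113 E U}{3} = -3 + \left(- \frac{80}{3} + \frac{113 E U}{3}\right) = - \frac{89}{3} + \frac{113 E U}{3}$)
$- \frac{45037}{31876} + \frac{18998}{B{\left(189,-45 \right)}} = - \frac{45037}{31876} + \frac{18998}{- \frac{89}{3} + \frac{113}{3} \cdot 189 \left(-45\right)} = \left(-45037\right) \frac{1}{31876} + \frac{18998}{- \frac{89}{3} - 320355} = - \frac{45037}{31876} + \frac{18998}{- \frac{961154}{3}} = - \frac{45037}{31876} + 18998 \left(- \frac{3}{961154}\right) = - \frac{45037}{31876} - \frac{28497}{480577} = - \frac{22552116721}{15318872452}$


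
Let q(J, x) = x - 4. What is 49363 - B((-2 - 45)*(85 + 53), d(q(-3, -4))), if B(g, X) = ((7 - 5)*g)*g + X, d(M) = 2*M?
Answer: -84087013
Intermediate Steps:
q(J, x) = -4 + x
B(g, X) = X + 2*g**2 (B(g, X) = (2*g)*g + X = 2*g**2 + X = X + 2*g**2)
49363 - B((-2 - 45)*(85 + 53), d(q(-3, -4))) = 49363 - (2*(-4 - 4) + 2*((-2 - 45)*(85 + 53))**2) = 49363 - (2*(-8) + 2*(-47*138)**2) = 49363 - (-16 + 2*(-6486)**2) = 49363 - (-16 + 2*42068196) = 49363 - (-16 + 84136392) = 49363 - 1*84136376 = 49363 - 84136376 = -84087013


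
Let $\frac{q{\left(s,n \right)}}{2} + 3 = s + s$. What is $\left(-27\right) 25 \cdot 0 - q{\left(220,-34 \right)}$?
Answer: $-874$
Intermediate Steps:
$q{\left(s,n \right)} = -6 + 4 s$ ($q{\left(s,n \right)} = -6 + 2 \left(s + s\right) = -6 + 2 \cdot 2 s = -6 + 4 s$)
$\left(-27\right) 25 \cdot 0 - q{\left(220,-34 \right)} = \left(-27\right) 25 \cdot 0 - \left(-6 + 4 \cdot 220\right) = \left(-675\right) 0 - \left(-6 + 880\right) = 0 - 874 = -874$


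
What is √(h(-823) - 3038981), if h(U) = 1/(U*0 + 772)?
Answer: I*√452796012883/386 ≈ 1743.3*I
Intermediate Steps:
h(U) = 1/772 (h(U) = 1/(0 + 772) = 1/772)
√(h(-823) - 3038981) = √(1/772 - 3038981) = √(-2346093331/772) = I*√452796012883/386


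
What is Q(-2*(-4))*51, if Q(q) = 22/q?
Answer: 561/4 ≈ 140.25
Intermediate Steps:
Q(-2*(-4))*51 = (22/((-2*(-4))))*51 = (22/8)*51 = (22*(1/8))*51 = (11/4)*51 = 561/4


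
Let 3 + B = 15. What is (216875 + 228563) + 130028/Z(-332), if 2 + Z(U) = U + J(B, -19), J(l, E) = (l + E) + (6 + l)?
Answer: 143746446/323 ≈ 4.4504e+5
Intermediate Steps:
B = 12 (B = -3 + 15 = 12)
J(l, E) = 6 + E + 2*l (J(l, E) = (E + l) + (6 + l) = 6 + E + 2*l)
Z(U) = 9 + U (Z(U) = -2 + (U + (6 - 19 + 2*12)) = -2 + (U + (6 - 19 + 24)) = -2 + (U + 11) = -2 + (11 + U) = 9 + U)
(216875 + 228563) + 130028/Z(-332) = (216875 + 228563) + 130028/(9 - 332) = 445438 + 130028/(-323) = 445438 + 130028*(-1/323) = 445438 - 130028/323 = 143746446/323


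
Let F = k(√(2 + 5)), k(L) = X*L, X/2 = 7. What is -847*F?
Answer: -11858*√7 ≈ -31373.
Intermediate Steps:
X = 14 (X = 2*7 = 14)
k(L) = 14*L
F = 14*√7 (F = 14*√(2 + 5) = 14*√7 ≈ 37.041)
-847*F = -11858*√7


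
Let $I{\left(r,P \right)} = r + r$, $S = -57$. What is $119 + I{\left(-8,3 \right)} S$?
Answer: $1031$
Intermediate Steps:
$I{\left(r,P \right)} = 2 r$
$119 + I{\left(-8,3 \right)} S = 119 + 2 \left(-8\right) \left(-57\right) = 119 - -912 = 119 + 912 = 1031$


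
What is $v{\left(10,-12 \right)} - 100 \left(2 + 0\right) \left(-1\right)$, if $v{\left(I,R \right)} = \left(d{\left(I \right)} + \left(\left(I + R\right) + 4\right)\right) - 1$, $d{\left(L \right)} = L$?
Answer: $211$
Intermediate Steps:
$v{\left(I,R \right)} = 3 + R + 2 I$ ($v{\left(I,R \right)} = \left(I + \left(\left(I + R\right) + 4\right)\right) - 1 = \left(I + \left(4 + I + R\right)\right) - 1 = \left(4 + R + 2 I\right) - 1 = 3 + R + 2 I$)
$v{\left(10,-12 \right)} - 100 \left(2 + 0\right) \left(-1\right) = \left(3 - 12 + 2 \cdot 10\right) - 100 \left(2 + 0\right) \left(-1\right) = \left(3 - 12 + 20\right) - 100 \cdot 2 \left(-1\right) = 11 - -200 = 11 + 200 = 211$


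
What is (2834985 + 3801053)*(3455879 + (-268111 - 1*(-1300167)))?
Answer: 29782107201530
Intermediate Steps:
(2834985 + 3801053)*(3455879 + (-268111 - 1*(-1300167))) = 6636038*(3455879 + (-268111 + 1300167)) = 6636038*(3455879 + 1032056) = 6636038*4487935 = 29782107201530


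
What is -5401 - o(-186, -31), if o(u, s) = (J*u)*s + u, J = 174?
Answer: -1008499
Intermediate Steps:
o(u, s) = u + 174*s*u (o(u, s) = (174*u)*s + u = 174*s*u + u = u + 174*s*u)
-5401 - o(-186, -31) = -5401 - (-186)*(1 + 174*(-31)) = -5401 - (-186)*(1 - 5394) = -5401 - (-186)*(-5393) = -5401 - 1*1003098 = -5401 - 1003098 = -1008499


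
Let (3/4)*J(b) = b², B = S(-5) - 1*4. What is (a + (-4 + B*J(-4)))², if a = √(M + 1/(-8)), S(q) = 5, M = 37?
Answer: 24287/72 + 26*√590/3 ≈ 547.83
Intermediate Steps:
a = √590/4 (a = √(37 + 1/(-8)) = √(37 - ⅛) = √(295/8) = √590/4 ≈ 6.0725)
B = 1 (B = 5 - 1*4 = 5 - 4 = 1)
J(b) = 4*b²/3
(a + (-4 + B*J(-4)))² = (√590/4 + (-4 + 1*((4/3)*(-4)²)))² = (√590/4 + (-4 + 1*((4/3)*16)))² = (√590/4 + (-4 + 1*(64/3)))² = (√590/4 + (-4 + 64/3))² = (√590/4 + 52/3)² = (52/3 + √590/4)²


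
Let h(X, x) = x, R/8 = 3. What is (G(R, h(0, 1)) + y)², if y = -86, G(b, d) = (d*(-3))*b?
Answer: 24964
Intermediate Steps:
R = 24 (R = 8*3 = 24)
G(b, d) = -3*b*d (G(b, d) = (-3*d)*b = -3*b*d)
(G(R, h(0, 1)) + y)² = (-3*24*1 - 86)² = (-72 - 86)² = (-158)² = 24964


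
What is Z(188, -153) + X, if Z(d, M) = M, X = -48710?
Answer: -48863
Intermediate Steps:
Z(188, -153) + X = -153 - 48710 = -48863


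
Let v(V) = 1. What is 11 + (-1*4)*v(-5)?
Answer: 7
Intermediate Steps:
11 + (-1*4)*v(-5) = 11 - 1*4*1 = 11 - 4*1 = 11 - 4 = 7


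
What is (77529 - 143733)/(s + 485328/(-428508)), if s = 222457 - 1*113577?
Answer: -591019659/971988869 ≈ -0.60805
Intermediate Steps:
s = 108880 (s = 222457 - 113577 = 108880)
(77529 - 143733)/(s + 485328/(-428508)) = (77529 - 143733)/(108880 + 485328/(-428508)) = -66204/(108880 + 485328*(-1/428508)) = -66204/(108880 - 40444/35709) = -66204/3887955476/35709 = -66204*35709/3887955476 = -591019659/971988869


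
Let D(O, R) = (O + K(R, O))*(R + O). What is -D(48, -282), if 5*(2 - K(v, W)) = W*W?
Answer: -480636/5 ≈ -96127.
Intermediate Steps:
K(v, W) = 2 - W**2/5 (K(v, W) = 2 - W*W/5 = 2 - W**2/5)
D(O, R) = (O + R)*(2 + O - O**2/5) (D(O, R) = (O + (2 - O**2/5))*(R + O) = (2 + O - O**2/5)*(O + R) = (O + R)*(2 + O - O**2/5))
-D(48, -282) = -(48**2 + 48*(-282) - 1/5*48*(-10 + 48**2) - 1/5*(-282)*(-10 + 48**2)) = -(2304 - 13536 - 1/5*48*(-10 + 2304) - 1/5*(-282)*(-10 + 2304)) = -(2304 - 13536 - 1/5*48*2294 - 1/5*(-282)*2294) = -(2304 - 13536 - 110112/5 + 646908/5) = -1*480636/5 = -480636/5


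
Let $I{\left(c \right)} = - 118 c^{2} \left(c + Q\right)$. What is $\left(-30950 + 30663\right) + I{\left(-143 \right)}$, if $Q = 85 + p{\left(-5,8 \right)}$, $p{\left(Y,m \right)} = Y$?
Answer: $152017579$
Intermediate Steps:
$Q = 80$ ($Q = 85 - 5 = 80$)
$I{\left(c \right)} = - 118 c^{2} \left(80 + c\right)$ ($I{\left(c \right)} = - 118 c^{2} \left(c + 80\right) = - 118 c^{2} \left(80 + c\right)$)
$\left(-30950 + 30663\right) + I{\left(-143 \right)} = \left(-30950 + 30663\right) + 118 \left(-143\right)^{2} \left(-80 - -143\right) = -287 + 118 \cdot 20449 \left(-80 + 143\right) = -287 + 118 \cdot 20449 \cdot 63 = -287 + 152017866 = 152017579$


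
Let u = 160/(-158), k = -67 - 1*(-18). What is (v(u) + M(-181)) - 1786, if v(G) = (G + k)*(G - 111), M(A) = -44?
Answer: 23541369/6241 ≈ 3772.1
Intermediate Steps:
k = -49 (k = -67 + 18 = -49)
u = -80/79 (u = 160*(-1/158) = -80/79 ≈ -1.0127)
v(G) = (-111 + G)*(-49 + G) (v(G) = (G - 49)*(G - 111) = (-49 + G)*(-111 + G) = (-111 + G)*(-49 + G))
(v(u) + M(-181)) - 1786 = ((5439 + (-80/79)² - 160*(-80/79)) - 44) - 1786 = ((5439 + 6400/6241 + 12800/79) - 44) - 1786 = (34962399/6241 - 44) - 1786 = 34687795/6241 - 1786 = 23541369/6241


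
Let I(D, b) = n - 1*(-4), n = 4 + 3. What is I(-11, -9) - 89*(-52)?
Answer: 4639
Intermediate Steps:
n = 7
I(D, b) = 11 (I(D, b) = 7 - 1*(-4) = 7 + 4 = 11)
I(-11, -9) - 89*(-52) = 11 - 89*(-52) = 11 + 4628 = 4639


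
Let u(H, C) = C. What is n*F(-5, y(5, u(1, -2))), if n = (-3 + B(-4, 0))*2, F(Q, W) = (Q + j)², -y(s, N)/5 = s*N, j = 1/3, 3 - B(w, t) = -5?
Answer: 1960/9 ≈ 217.78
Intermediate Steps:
B(w, t) = 8 (B(w, t) = 3 - 1*(-5) = 3 + 5 = 8)
j = ⅓ (j = 1*(⅓) = ⅓ ≈ 0.33333)
y(s, N) = -5*N*s (y(s, N) = -5*s*N = -5*N*s)
F(Q, W) = (⅓ + Q)² (F(Q, W) = (Q + ⅓)² = (⅓ + Q)²)
n = 10 (n = (-3 + 8)*2 = 5*2 = 10)
n*F(-5, y(5, u(1, -2))) = 10*((1 + 3*(-5))²/9) = 10*((1 - 15)²/9) = 10*((⅑)*(-14)²) = 10*((⅑)*196) = 10*(196/9) = 1960/9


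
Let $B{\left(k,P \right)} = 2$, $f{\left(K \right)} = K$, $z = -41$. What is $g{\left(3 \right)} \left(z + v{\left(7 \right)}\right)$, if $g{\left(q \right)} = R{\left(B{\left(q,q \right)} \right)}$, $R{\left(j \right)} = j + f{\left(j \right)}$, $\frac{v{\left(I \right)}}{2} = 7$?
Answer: $-108$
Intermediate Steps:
$v{\left(I \right)} = 14$ ($v{\left(I \right)} = 2 \cdot 7 = 14$)
$R{\left(j \right)} = 2 j$ ($R{\left(j \right)} = j + j = 2 j$)
$g{\left(q \right)} = 4$ ($g{\left(q \right)} = 2 \cdot 2 = 4$)
$g{\left(3 \right)} \left(z + v{\left(7 \right)}\right) = 4 \left(-41 + 14\right) = 4 \left(-27\right) = -108$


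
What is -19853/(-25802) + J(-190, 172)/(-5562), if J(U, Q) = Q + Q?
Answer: 50773249/71755362 ≈ 0.70759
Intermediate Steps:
J(U, Q) = 2*Q
-19853/(-25802) + J(-190, 172)/(-5562) = -19853/(-25802) + (2*172)/(-5562) = -19853*(-1/25802) + 344*(-1/5562) = 19853/25802 - 172/2781 = 50773249/71755362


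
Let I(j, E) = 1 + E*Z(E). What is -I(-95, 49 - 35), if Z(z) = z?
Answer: -197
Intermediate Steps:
I(j, E) = 1 + E² (I(j, E) = 1 + E*E = 1 + E²)
-I(-95, 49 - 35) = -(1 + (49 - 35)²) = -(1 + 14²) = -(1 + 196) = -1*197 = -197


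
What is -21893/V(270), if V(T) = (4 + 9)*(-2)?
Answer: 21893/26 ≈ 842.04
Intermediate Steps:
V(T) = -26 (V(T) = 13*(-2) = -26)
-21893/V(270) = -21893/(-26) = -21893*(-1/26) = 21893/26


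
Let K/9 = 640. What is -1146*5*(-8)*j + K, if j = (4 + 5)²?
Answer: 3718800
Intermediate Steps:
K = 5760 (K = 9*640 = 5760)
j = 81 (j = 9² = 81)
-1146*5*(-8)*j + K = -1146*5*(-8)*81 + 5760 = -(-45840)*81 + 5760 = -1146*(-3240) + 5760 = 3713040 + 5760 = 3718800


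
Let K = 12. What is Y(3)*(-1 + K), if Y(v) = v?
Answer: 33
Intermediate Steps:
Y(3)*(-1 + K) = 3*(-1 + 12) = 3*11 = 33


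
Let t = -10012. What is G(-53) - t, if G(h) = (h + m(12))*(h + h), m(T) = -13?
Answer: 17008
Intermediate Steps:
G(h) = 2*h*(-13 + h) (G(h) = (h - 13)*(h + h) = (-13 + h)*(2*h) = 2*h*(-13 + h))
G(-53) - t = 2*(-53)*(-13 - 53) - 1*(-10012) = 2*(-53)*(-66) + 10012 = 6996 + 10012 = 17008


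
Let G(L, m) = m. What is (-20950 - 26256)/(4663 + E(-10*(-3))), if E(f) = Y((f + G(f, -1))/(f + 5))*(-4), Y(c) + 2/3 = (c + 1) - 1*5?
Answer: -4956630/491227 ≈ -10.090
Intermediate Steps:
Y(c) = -14/3 + c (Y(c) = -2/3 + ((c + 1) - 1*5) = -2/3 + ((1 + c) - 5) = -2/3 + (-4 + c) = -14/3 + c)
E(f) = 56/3 - 4*(-1 + f)/(5 + f) (E(f) = (-14/3 + (f - 1)/(f + 5))*(-4) = (-14/3 + (-1 + f)/(5 + f))*(-4) = 56/3 - 4*(-1 + f)/(5 + f))
(-20950 - 26256)/(4663 + E(-10*(-3))) = (-20950 - 26256)/(4663 + 4*(73 + 11*(-10*(-3)))/(3*(5 - 10*(-3)))) = -47206/(4663 + 4*(73 + 11*30)/(3*(5 + 30))) = -47206/(4663 + (4/3)*(73 + 330)/35) = -47206/(4663 + (4/3)*(1/35)*403) = -47206/(4663 + 1612/105) = -47206/491227/105 = -47206*105/491227 = -4956630/491227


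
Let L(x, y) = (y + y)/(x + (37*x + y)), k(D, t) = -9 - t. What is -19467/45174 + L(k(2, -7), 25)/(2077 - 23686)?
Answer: -7150507951/16594804422 ≈ -0.43089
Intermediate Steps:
L(x, y) = 2*y/(y + 38*x) (L(x, y) = (2*y)/(x + (y + 37*x)) = (2*y)/(y + 38*x) = 2*y/(y + 38*x))
-19467/45174 + L(k(2, -7), 25)/(2077 - 23686) = -19467/45174 + (2*25/(25 + 38*(-9 - 1*(-7))))/(2077 - 23686) = -19467*1/45174 + (2*25/(25 + 38*(-9 + 7)))/(-21609) = -6489/15058 + (2*25/(25 + 38*(-2)))*(-1/21609) = -6489/15058 + (2*25/(25 - 76))*(-1/21609) = -6489/15058 + (2*25/(-51))*(-1/21609) = -6489/15058 + (2*25*(-1/51))*(-1/21609) = -6489/15058 - 50/51*(-1/21609) = -6489/15058 + 50/1102059 = -7150507951/16594804422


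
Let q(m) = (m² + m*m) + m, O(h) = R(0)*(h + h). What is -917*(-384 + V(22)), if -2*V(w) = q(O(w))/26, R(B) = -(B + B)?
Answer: 352128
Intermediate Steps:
R(B) = -2*B
O(h) = 0 (O(h) = (-2*0)*(h + h) = 0*(2*h) = 0)
q(m) = m + 2*m² (q(m) = (m² + m²) + m = 2*m² + m = m + 2*m²)
V(w) = 0 (V(w) = -0*(1 + 2*0)/(2*26) = -0*(1 + 0)/(2*26) = -0*1/(2*26) = -0/26 = -½*0 = 0)
-917*(-384 + V(22)) = -917*(-384 + 0) = -917*(-384) = 352128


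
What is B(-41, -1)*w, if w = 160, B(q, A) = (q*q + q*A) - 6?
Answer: 274560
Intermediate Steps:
B(q, A) = -6 + q² + A*q (B(q, A) = (q² + A*q) - 6 = -6 + q² + A*q)
B(-41, -1)*w = (-6 + (-41)² - 1*(-41))*160 = (-6 + 1681 + 41)*160 = 1716*160 = 274560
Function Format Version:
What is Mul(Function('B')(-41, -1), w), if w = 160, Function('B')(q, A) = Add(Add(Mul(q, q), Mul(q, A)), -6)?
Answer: 274560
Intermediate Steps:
Function('B')(q, A) = Add(-6, Pow(q, 2), Mul(A, q)) (Function('B')(q, A) = Add(Add(Pow(q, 2), Mul(A, q)), -6) = Add(-6, Pow(q, 2), Mul(A, q)))
Mul(Function('B')(-41, -1), w) = Mul(Add(-6, Pow(-41, 2), Mul(-1, -41)), 160) = Mul(Add(-6, 1681, 41), 160) = Mul(1716, 160) = 274560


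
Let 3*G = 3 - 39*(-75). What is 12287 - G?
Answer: 11311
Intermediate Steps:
G = 976 (G = (3 - 39*(-75))/3 = (3 + 2925)/3 = (⅓)*2928 = 976)
12287 - G = 12287 - 1*976 = 12287 - 976 = 11311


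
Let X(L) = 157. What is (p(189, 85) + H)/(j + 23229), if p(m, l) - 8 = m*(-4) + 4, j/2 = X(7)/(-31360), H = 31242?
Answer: 478208640/364230563 ≈ 1.3129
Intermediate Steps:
j = -157/15680 (j = 2*(157/(-31360)) = 2*(157*(-1/31360)) = 2*(-157/31360) = -157/15680 ≈ -0.010013)
p(m, l) = 12 - 4*m (p(m, l) = 8 + (m*(-4) + 4) = 8 + (-4*m + 4) = 8 + (4 - 4*m) = 12 - 4*m)
(p(189, 85) + H)/(j + 23229) = ((12 - 4*189) + 31242)/(-157/15680 + 23229) = ((12 - 756) + 31242)/(364230563/15680) = (-744 + 31242)*(15680/364230563) = 30498*(15680/364230563) = 478208640/364230563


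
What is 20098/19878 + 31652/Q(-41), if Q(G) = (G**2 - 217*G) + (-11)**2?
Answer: 422103479/106337361 ≈ 3.9695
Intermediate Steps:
Q(G) = 121 + G**2 - 217*G (Q(G) = (G**2 - 217*G) + 121 = 121 + G**2 - 217*G)
20098/19878 + 31652/Q(-41) = 20098/19878 + 31652/(121 + (-41)**2 - 217*(-41)) = 20098*(1/19878) + 31652/(121 + 1681 + 8897) = 10049/9939 + 31652/10699 = 422103479/106337361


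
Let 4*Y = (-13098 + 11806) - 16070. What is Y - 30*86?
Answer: -13841/2 ≈ -6920.5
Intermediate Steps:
Y = -8681/2 (Y = ((-13098 + 11806) - 16070)/4 = (-1292 - 16070)/4 = (¼)*(-17362) = -8681/2 ≈ -4340.5)
Y - 30*86 = -8681/2 - 30*86 = -8681/2 - 2580 = -13841/2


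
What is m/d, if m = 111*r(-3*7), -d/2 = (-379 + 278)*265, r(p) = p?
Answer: -2331/53530 ≈ -0.043546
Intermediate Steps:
d = 53530 (d = -2*(-379 + 278)*265 = -(-202)*265 = -2*(-26765) = 53530)
m = -2331 (m = 111*(-3*7) = 111*(-21) = -2331)
m/d = -2331/53530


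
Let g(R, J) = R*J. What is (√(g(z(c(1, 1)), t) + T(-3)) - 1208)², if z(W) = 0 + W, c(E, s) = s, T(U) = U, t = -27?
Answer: (1208 - I*√30)² ≈ 1.4592e+6 - 1.323e+4*I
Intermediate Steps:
z(W) = W
g(R, J) = J*R
(√(g(z(c(1, 1)), t) + T(-3)) - 1208)² = (√(-27*1 - 3) - 1208)² = (√(-27 - 3) - 1208)² = (√(-30) - 1208)² = (I*√30 - 1208)² = (-1208 + I*√30)²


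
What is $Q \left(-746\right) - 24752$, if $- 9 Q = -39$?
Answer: $- \frac{83954}{3} \approx -27985.0$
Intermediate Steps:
$Q = \frac{13}{3}$ ($Q = \left(- \frac{1}{9}\right) \left(-39\right) = \frac{13}{3} \approx 4.3333$)
$Q \left(-746\right) - 24752 = \frac{13}{3} \left(-746\right) - 24752 = - \frac{9698}{3} - 24752 = - \frac{83954}{3}$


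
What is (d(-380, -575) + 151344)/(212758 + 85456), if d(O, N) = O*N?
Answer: 184922/149107 ≈ 1.2402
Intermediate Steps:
d(O, N) = N*O
(d(-380, -575) + 151344)/(212758 + 85456) = (-575*(-380) + 151344)/(212758 + 85456) = (218500 + 151344)/298214 = 369844*(1/298214) = 184922/149107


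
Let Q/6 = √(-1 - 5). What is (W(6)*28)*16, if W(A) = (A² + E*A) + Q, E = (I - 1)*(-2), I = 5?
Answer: -5376 + 2688*I*√6 ≈ -5376.0 + 6584.2*I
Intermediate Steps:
Q = 6*I*√6 (Q = 6*√(-1 - 5) = 6*√(-6) = 6*(I*√6) = 6*I*√6 ≈ 14.697*I)
E = -8 (E = (5 - 1)*(-2) = 4*(-2) = -8)
W(A) = A² - 8*A + 6*I*√6 (W(A) = (A² - 8*A) + 6*I*√6 = A² - 8*A + 6*I*√6)
(W(6)*28)*16 = ((6² - 8*6 + 6*I*√6)*28)*16 = ((36 - 48 + 6*I*√6)*28)*16 = ((-12 + 6*I*√6)*28)*16 = (-336 + 168*I*√6)*16 = -5376 + 2688*I*√6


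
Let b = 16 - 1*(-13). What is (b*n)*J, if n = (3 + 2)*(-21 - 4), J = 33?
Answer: -119625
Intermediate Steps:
b = 29 (b = 16 + 13 = 29)
n = -125 (n = 5*(-25) = -125)
(b*n)*J = (29*(-125))*33 = -3625*33 = -119625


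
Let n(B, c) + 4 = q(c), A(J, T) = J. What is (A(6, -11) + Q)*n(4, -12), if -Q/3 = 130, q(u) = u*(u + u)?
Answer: -109056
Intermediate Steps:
q(u) = 2*u² (q(u) = u*(2*u) = 2*u²)
Q = -390 (Q = -3*130 = -390)
n(B, c) = -4 + 2*c²
(A(6, -11) + Q)*n(4, -12) = (6 - 390)*(-4 + 2*(-12)²) = -384*(-4 + 2*144) = -384*(-4 + 288) = -384*284 = -109056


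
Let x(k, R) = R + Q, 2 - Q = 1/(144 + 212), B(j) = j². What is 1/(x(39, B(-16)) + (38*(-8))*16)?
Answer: -356/1639737 ≈ -0.00021711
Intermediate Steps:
Q = 711/356 (Q = 2 - 1/(144 + 212) = 2 - 1/356 = 711/356 ≈ 1.9972)
x(k, R) = 711/356 + R (x(k, R) = R + 711/356 = 711/356 + R)
1/(x(39, B(-16)) + (38*(-8))*16) = 1/((711/356 + (-16)²) + (38*(-8))*16) = 1/((711/356 + 256) - 304*16) = 1/(91847/356 - 4864) = 1/(-1639737/356) = -356/1639737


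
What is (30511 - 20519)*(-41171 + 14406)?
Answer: -267435880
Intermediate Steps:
(30511 - 20519)*(-41171 + 14406) = 9992*(-26765) = -267435880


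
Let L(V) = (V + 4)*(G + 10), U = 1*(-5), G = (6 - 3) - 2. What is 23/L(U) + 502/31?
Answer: 4809/341 ≈ 14.103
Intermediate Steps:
G = 1 (G = 3 - 2 = 1)
U = -5
L(V) = 44 + 11*V (L(V) = (V + 4)*(1 + 10) = (4 + V)*11 = 44 + 11*V)
23/L(U) + 502/31 = 23/(44 + 11*(-5)) + 502/31 = 23/(44 - 55) + 502*(1/31) = 23/(-11) + 502/31 = 23*(-1/11) + 502/31 = -23/11 + 502/31 = 4809/341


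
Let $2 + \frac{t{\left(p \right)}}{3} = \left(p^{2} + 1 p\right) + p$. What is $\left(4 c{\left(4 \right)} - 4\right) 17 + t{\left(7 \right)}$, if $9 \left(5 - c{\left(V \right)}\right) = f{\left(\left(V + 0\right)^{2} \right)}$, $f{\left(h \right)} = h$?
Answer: $\frac{3007}{9} \approx 334.11$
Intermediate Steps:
$c{\left(V \right)} = 5 - \frac{V^{2}}{9}$ ($c{\left(V \right)} = 5 - \frac{\left(V + 0\right)^{2}}{9} = 5 - \frac{V^{2}}{9}$)
$t{\left(p \right)} = -6 + 3 p^{2} + 6 p$ ($t{\left(p \right)} = -6 + 3 \left(\left(p^{2} + 1 p\right) + p\right) = -6 + 3 \left(\left(p^{2} + p\right) + p\right) = -6 + 3 \left(\left(p + p^{2}\right) + p\right) = -6 + 3 \left(p^{2} + 2 p\right) = -6 + \left(3 p^{2} + 6 p\right) = -6 + 3 p^{2} + 6 p$)
$\left(4 c{\left(4 \right)} - 4\right) 17 + t{\left(7 \right)} = \left(4 \left(5 - \frac{4^{2}}{9}\right) - 4\right) 17 + \left(-6 + 3 \cdot 7^{2} + 6 \cdot 7\right) = \left(4 \left(5 - \frac{16}{9}\right) - 4\right) 17 + \left(-6 + 3 \cdot 49 + 42\right) = \left(4 \left(5 - \frac{16}{9}\right) - 4\right) 17 + \left(-6 + 147 + 42\right) = \left(4 \cdot \frac{29}{9} - 4\right) 17 + 183 = \left(\frac{116}{9} - 4\right) 17 + 183 = \frac{80}{9} \cdot 17 + 183 = \frac{1360}{9} + 183 = \frac{3007}{9}$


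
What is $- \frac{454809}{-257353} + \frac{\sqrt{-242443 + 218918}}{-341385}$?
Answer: $\frac{454809}{257353} - \frac{i \sqrt{941}}{68277} \approx 1.7673 - 0.00044928 i$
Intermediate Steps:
$- \frac{454809}{-257353} + \frac{\sqrt{-242443 + 218918}}{-341385} = \left(-454809\right) \left(- \frac{1}{257353}\right) + \sqrt{-23525} \left(- \frac{1}{341385}\right) = \frac{454809}{257353} + 5 i \sqrt{941} \left(- \frac{1}{341385}\right) = \frac{454809}{257353} - \frac{i \sqrt{941}}{68277}$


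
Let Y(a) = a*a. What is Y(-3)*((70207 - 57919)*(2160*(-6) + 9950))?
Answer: -332881920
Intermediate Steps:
Y(a) = a**2
Y(-3)*((70207 - 57919)*(2160*(-6) + 9950)) = (-3)**2*((70207 - 57919)*(2160*(-6) + 9950)) = 9*(12288*(-12960 + 9950)) = 9*(12288*(-3010)) = 9*(-36986880) = -332881920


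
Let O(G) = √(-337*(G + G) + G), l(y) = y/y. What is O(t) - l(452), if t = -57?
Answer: -1 + √38361 ≈ 194.86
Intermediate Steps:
l(y) = 1
O(G) = √673*√(-G) (O(G) = √(-674*G + G) = √(-673*G) = √673*√(-G))
O(t) - l(452) = √673*√(-1*(-57)) - 1*1 = √673*√57 - 1 = √38361 - 1 = -1 + √38361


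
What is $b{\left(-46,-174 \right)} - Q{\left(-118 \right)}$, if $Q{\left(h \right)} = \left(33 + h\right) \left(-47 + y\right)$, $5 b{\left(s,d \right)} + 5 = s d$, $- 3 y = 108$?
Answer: $- \frac{27276}{5} \approx -5455.2$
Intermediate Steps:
$y = -36$ ($y = \left(- \frac{1}{3}\right) 108 = -36$)
$b{\left(s,d \right)} = -1 + \frac{d s}{5}$ ($b{\left(s,d \right)} = -1 + \frac{s d}{5} = -1 + \frac{d s}{5}$)
$Q{\left(h \right)} = -2739 - 83 h$ ($Q{\left(h \right)} = \left(33 + h\right) \left(-47 - 36\right) = \left(33 + h\right) \left(-83\right) = -2739 - 83 h$)
$b{\left(-46,-174 \right)} - Q{\left(-118 \right)} = \left(-1 + \frac{1}{5} \left(-174\right) \left(-46\right)\right) - \left(-2739 - -9794\right) = \left(-1 + \frac{8004}{5}\right) - \left(-2739 + 9794\right) = \frac{7999}{5} - 7055 = - \frac{27276}{5}$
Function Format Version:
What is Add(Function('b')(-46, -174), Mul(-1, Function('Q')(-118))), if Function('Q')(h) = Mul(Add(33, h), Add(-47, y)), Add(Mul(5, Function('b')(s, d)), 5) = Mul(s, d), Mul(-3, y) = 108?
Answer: Rational(-27276, 5) ≈ -5455.2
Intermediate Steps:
y = -36 (y = Mul(Rational(-1, 3), 108) = -36)
Function('b')(s, d) = Add(-1, Mul(Rational(1, 5), d, s)) (Function('b')(s, d) = Add(-1, Mul(Rational(1, 5), Mul(s, d))) = Add(-1, Mul(Rational(1, 5), Mul(d, s))) = Add(-1, Mul(Rational(1, 5), d, s)))
Function('Q')(h) = Add(-2739, Mul(-83, h)) (Function('Q')(h) = Mul(Add(33, h), Add(-47, -36)) = Mul(Add(33, h), -83) = Add(-2739, Mul(-83, h)))
Add(Function('b')(-46, -174), Mul(-1, Function('Q')(-118))) = Add(Add(-1, Mul(Rational(1, 5), -174, -46)), Mul(-1, Add(-2739, Mul(-83, -118)))) = Add(Add(-1, Rational(8004, 5)), Mul(-1, Add(-2739, 9794))) = Add(Rational(7999, 5), Mul(-1, 7055)) = Add(Rational(7999, 5), -7055) = Rational(-27276, 5)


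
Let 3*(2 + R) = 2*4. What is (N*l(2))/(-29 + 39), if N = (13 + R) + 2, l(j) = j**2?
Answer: 94/15 ≈ 6.2667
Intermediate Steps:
R = 2/3 (R = -2 + (2*4)/3 = -2 + (1/3)*8 = -2 + 8/3 = 2/3 ≈ 0.66667)
N = 47/3 (N = (13 + 2/3) + 2 = 41/3 + 2 = 47/3 ≈ 15.667)
(N*l(2))/(-29 + 39) = ((47/3)*2**2)/(-29 + 39) = ((47/3)*4)/10 = (188/3)*(1/10) = 94/15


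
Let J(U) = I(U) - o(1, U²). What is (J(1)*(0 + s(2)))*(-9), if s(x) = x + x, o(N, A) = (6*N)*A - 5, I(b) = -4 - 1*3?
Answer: 288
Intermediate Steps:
I(b) = -7 (I(b) = -4 - 3 = -7)
o(N, A) = -5 + 6*A*N (o(N, A) = 6*A*N - 5 = -5 + 6*A*N)
s(x) = 2*x
J(U) = -2 - 6*U² (J(U) = -7 - (-5 + 6*U²*1) = -7 - (-5 + 6*U²) = -7 + (5 - 6*U²) = -2 - 6*U²)
(J(1)*(0 + s(2)))*(-9) = ((-2 - 6*1²)*(0 + 2*2))*(-9) = ((-2 - 6*1)*(0 + 4))*(-9) = ((-2 - 6)*4)*(-9) = -8*4*(-9) = -32*(-9) = 288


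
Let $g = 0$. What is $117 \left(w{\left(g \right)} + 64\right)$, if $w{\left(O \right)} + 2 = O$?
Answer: $7254$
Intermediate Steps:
$w{\left(O \right)} = -2 + O$
$117 \left(w{\left(g \right)} + 64\right) = 117 \left(\left(-2 + 0\right) + 64\right) = 117 \left(-2 + 64\right) = 117 \cdot 62 = 7254$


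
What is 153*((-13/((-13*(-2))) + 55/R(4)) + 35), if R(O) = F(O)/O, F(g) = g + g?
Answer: 9486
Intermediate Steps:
F(g) = 2*g
R(O) = 2 (R(O) = (2*O)/O = 2)
153*((-13/((-13*(-2))) + 55/R(4)) + 35) = 153*((-13/((-13*(-2))) + 55/2) + 35) = 153*((-13/26 + 55*(1/2)) + 35) = 153*((-13*1/26 + 55/2) + 35) = 153*((-1/2 + 55/2) + 35) = 153*(27 + 35) = 153*62 = 9486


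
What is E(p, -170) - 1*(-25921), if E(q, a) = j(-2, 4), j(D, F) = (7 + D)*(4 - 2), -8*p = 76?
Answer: 25931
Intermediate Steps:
p = -19/2 (p = -1/8*76 = -19/2 ≈ -9.5000)
j(D, F) = 14 + 2*D (j(D, F) = (7 + D)*2 = 14 + 2*D)
E(q, a) = 10 (E(q, a) = 14 + 2*(-2) = 14 - 4 = 10)
E(p, -170) - 1*(-25921) = 10 - 1*(-25921) = 10 + 25921 = 25931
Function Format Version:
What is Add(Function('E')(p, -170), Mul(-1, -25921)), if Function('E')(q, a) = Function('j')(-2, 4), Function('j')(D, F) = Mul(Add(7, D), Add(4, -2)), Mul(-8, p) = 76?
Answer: 25931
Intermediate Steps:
p = Rational(-19, 2) (p = Mul(Rational(-1, 8), 76) = Rational(-19, 2) ≈ -9.5000)
Function('j')(D, F) = Add(14, Mul(2, D)) (Function('j')(D, F) = Mul(Add(7, D), 2) = Add(14, Mul(2, D)))
Function('E')(q, a) = 10 (Function('E')(q, a) = Add(14, Mul(2, -2)) = Add(14, -4) = 10)
Add(Function('E')(p, -170), Mul(-1, -25921)) = Add(10, Mul(-1, -25921)) = Add(10, 25921) = 25931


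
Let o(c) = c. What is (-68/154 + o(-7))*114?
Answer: -65322/77 ≈ -848.34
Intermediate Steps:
(-68/154 + o(-7))*114 = (-68/154 - 7)*114 = (-68*1/154 - 7)*114 = (-34/77 - 7)*114 = -573/77*114 = -65322/77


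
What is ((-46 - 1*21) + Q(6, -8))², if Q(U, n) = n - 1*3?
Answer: 6084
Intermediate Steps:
Q(U, n) = -3 + n (Q(U, n) = n - 3 = -3 + n)
((-46 - 1*21) + Q(6, -8))² = ((-46 - 1*21) + (-3 - 8))² = ((-46 - 21) - 11)² = (-67 - 11)² = (-78)² = 6084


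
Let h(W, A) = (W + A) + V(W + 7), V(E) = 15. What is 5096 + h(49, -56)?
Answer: 5104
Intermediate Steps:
h(W, A) = 15 + A + W (h(W, A) = (W + A) + 15 = (A + W) + 15 = 15 + A + W)
5096 + h(49, -56) = 5096 + (15 - 56 + 49) = 5096 + 8 = 5104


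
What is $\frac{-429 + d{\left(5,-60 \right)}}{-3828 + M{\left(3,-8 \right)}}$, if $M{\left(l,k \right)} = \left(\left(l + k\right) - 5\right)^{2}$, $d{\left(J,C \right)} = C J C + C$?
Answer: $- \frac{17511}{3728} \approx -4.6972$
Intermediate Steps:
$d{\left(J,C \right)} = C + J C^{2}$ ($d{\left(J,C \right)} = J C^{2} + C = C + J C^{2}$)
$M{\left(l,k \right)} = \left(-5 + k + l\right)^{2}$ ($M{\left(l,k \right)} = \left(\left(k + l\right) - 5\right)^{2} = \left(-5 + k + l\right)^{2}$)
$\frac{-429 + d{\left(5,-60 \right)}}{-3828 + M{\left(3,-8 \right)}} = \frac{-429 - 60 \left(1 - 300\right)}{-3828 + \left(-5 - 8 + 3\right)^{2}} = \frac{-429 - 60 \left(1 - 300\right)}{-3828 + \left(-10\right)^{2}} = \frac{-429 - -17940}{-3828 + 100} = \frac{-429 + 17940}{-3728} = 17511 \left(- \frac{1}{3728}\right) = - \frac{17511}{3728}$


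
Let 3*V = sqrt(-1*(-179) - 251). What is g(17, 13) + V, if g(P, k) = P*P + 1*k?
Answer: 302 + 2*I*sqrt(2) ≈ 302.0 + 2.8284*I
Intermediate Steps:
g(P, k) = k + P**2 (g(P, k) = P**2 + k = k + P**2)
V = 2*I*sqrt(2) (V = sqrt(-1*(-179) - 251)/3 = sqrt(179 - 251)/3 = sqrt(-72)/3 = (6*I*sqrt(2))/3 = 2*I*sqrt(2) ≈ 2.8284*I)
g(17, 13) + V = (13 + 17**2) + 2*I*sqrt(2) = (13 + 289) + 2*I*sqrt(2) = 302 + 2*I*sqrt(2)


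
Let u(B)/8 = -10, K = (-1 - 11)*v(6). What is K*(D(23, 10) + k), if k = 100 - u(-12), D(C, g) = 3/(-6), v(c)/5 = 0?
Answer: 0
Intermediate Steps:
v(c) = 0 (v(c) = 5*0 = 0)
D(C, g) = -1/2 (D(C, g) = 3*(-1/6) = -1/2)
K = 0 (K = (-1 - 11)*0 = -12*0 = 0)
u(B) = -80 (u(B) = 8*(-10) = -80)
k = 180 (k = 100 - 1*(-80) = 100 + 80 = 180)
K*(D(23, 10) + k) = 0*(-1/2 + 180) = 0*(359/2) = 0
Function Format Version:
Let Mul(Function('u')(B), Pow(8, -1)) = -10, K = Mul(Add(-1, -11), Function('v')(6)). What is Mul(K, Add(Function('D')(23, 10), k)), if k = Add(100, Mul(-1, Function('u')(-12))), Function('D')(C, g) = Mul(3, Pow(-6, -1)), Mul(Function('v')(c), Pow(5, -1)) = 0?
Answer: 0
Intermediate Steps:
Function('v')(c) = 0 (Function('v')(c) = Mul(5, 0) = 0)
Function('D')(C, g) = Rational(-1, 2) (Function('D')(C, g) = Mul(3, Rational(-1, 6)) = Rational(-1, 2))
K = 0 (K = Mul(Add(-1, -11), 0) = Mul(-12, 0) = 0)
Function('u')(B) = -80 (Function('u')(B) = Mul(8, -10) = -80)
k = 180 (k = Add(100, Mul(-1, -80)) = Add(100, 80) = 180)
Mul(K, Add(Function('D')(23, 10), k)) = Mul(0, Add(Rational(-1, 2), 180)) = Mul(0, Rational(359, 2)) = 0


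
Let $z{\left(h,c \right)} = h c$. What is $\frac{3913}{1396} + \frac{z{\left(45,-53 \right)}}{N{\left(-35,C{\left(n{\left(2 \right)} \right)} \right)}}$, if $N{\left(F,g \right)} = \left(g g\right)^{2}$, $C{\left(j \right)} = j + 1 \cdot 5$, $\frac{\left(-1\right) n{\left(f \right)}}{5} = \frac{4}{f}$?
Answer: $- \frac{176767}{174500} \approx -1.013$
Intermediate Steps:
$n{\left(f \right)} = - \frac{20}{f}$ ($n{\left(f \right)} = - 5 \frac{4}{f} = - \frac{20}{f}$)
$C{\left(j \right)} = 5 + j$ ($C{\left(j \right)} = j + 5 = 5 + j$)
$N{\left(F,g \right)} = g^{4}$ ($N{\left(F,g \right)} = \left(g^{2}\right)^{2} = g^{4}$)
$z{\left(h,c \right)} = c h$
$\frac{3913}{1396} + \frac{z{\left(45,-53 \right)}}{N{\left(-35,C{\left(n{\left(2 \right)} \right)} \right)}} = \frac{3913}{1396} + \frac{\left(-53\right) 45}{\left(5 - \frac{20}{2}\right)^{4}} = 3913 \cdot \frac{1}{1396} - \frac{2385}{\left(5 - 10\right)^{4}} = \frac{3913}{1396} - \frac{2385}{\left(5 - 10\right)^{4}} = \frac{3913}{1396} - \frac{2385}{\left(-5\right)^{4}} = \frac{3913}{1396} - \frac{2385}{625} = \frac{3913}{1396} - \frac{477}{125} = - \frac{176767}{174500}$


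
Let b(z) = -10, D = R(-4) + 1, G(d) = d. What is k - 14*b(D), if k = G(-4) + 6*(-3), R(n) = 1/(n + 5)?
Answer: 118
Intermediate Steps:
R(n) = 1/(5 + n)
D = 2 (D = 1/(5 - 4) + 1 = 1/1 + 1 = 1 + 1 = 2)
k = -22 (k = -4 + 6*(-3) = -4 - 18 = -22)
k - 14*b(D) = -22 - 14*(-10) = -22 + 140 = 118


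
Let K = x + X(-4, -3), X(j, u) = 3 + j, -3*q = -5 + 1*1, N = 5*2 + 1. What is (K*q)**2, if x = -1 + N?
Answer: 144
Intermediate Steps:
N = 11 (N = 10 + 1 = 11)
q = 4/3 (q = -(-5 + 1*1)/3 = -(-5 + 1)/3 = -1/3*(-4) = 4/3 ≈ 1.3333)
x = 10 (x = -1 + 11 = 10)
K = 9 (K = 10 + (3 - 4) = 10 - 1 = 9)
(K*q)**2 = (9*(4/3))**2 = 12**2 = 144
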